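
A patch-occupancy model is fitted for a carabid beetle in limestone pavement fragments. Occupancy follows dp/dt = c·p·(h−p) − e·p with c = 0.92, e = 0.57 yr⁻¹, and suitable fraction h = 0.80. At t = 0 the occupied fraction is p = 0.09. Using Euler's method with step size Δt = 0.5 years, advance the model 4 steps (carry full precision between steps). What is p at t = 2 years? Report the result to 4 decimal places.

0.1049

Update rule: p ← p + [c·p·(h−p) − e·p]·Δt with Δt = 0.5.
t = 0.5: p = 0.09000 + (+0.00374) = 0.09374
t = 1: p = 0.09374 + (+0.00374) = 0.09748
t = 1.5: p = 0.09748 + (+0.00372) = 0.10120
t = 2: p = 0.10120 + (+0.00369) = 0.10489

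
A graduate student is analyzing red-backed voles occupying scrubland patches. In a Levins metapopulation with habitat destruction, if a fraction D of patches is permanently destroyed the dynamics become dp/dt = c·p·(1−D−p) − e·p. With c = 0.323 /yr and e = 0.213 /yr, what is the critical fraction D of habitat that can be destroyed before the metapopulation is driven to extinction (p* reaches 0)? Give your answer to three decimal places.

0.341

The nontrivial equilibrium is p* = (1−D) − e/c; extinction occurs when this hits zero.
So D_crit = 1 − e/c = 1 − 0.213/0.323 = 1 − 0.6594 = 0.3406.
This equals the undisturbed p*, a classic result of Lande's extension.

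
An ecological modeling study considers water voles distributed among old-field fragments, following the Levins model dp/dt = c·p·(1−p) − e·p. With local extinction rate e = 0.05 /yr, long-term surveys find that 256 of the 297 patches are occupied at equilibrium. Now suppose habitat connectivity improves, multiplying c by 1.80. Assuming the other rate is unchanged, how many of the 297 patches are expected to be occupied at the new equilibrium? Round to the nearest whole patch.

Observed p* = 256/297 = 0.86195.
Balance c(1−p*) = e gives c = e/(1 − 0.86195) = 0.05/0.13805 = 0.36219.
New p* = 1 − e/c = 1 − 0.05000/0.65194 = 0.92331.
Expected occupied = 297 × 0.92331 = 274.22 ≈ 274.

274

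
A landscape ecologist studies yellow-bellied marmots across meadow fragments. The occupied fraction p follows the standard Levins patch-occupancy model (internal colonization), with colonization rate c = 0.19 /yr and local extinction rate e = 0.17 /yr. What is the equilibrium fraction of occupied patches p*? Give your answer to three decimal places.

0.105

Setting dp/dt = 0 and dividing through by p* gives c·(1−p*) = e.
So p* = 1 − e/c = 1 − 0.17/0.19 = 1 − 0.8947 = 0.1053.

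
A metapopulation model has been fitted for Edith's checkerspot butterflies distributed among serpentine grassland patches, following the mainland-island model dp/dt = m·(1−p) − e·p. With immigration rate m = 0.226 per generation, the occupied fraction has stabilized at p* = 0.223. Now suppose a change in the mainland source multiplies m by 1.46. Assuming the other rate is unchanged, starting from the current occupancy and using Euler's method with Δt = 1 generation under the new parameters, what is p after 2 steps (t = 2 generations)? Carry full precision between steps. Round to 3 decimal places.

Balance m(1−p*) = e·p* gives e = m(1−p*)/p* = 0.226×0.77700/0.22300 = 0.78745.
Starting from p₀ = 0.22300; update p ← p + (dp/dt)·Δt with the new parameters.
p: 0.22300 → 0.30378  (Δp = +0.08078)
p: 0.30378 → 0.29429  (Δp = -0.00948)

0.294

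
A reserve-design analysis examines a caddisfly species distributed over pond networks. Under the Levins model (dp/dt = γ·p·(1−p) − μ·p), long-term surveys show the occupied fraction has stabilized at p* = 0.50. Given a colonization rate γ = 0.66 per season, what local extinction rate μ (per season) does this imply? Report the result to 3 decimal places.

0.330

At equilibrium γ(1−p*) = μ.
μ = 0.66 × (1 − 0.50) = 0.66 × 0.5000 = 0.3300.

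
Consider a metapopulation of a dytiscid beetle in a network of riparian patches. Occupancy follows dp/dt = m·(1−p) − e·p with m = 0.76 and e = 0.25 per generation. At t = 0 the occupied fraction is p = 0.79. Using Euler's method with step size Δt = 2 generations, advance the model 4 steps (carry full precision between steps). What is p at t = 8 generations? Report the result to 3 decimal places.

Update rule: p ← p + [m·(1−p) − e·p]·Δt with Δt = 2.
step 1: Δp = -0.07580, p = 0.71420
step 2: Δp = +0.07732, p = 0.79152
step 3: Δp = -0.07886, p = 0.71265
step 4: Δp = +0.08044, p = 0.79309

0.793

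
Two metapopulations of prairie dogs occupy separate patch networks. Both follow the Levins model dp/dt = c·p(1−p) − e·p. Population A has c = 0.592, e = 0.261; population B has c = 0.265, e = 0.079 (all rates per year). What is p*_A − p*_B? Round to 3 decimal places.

-0.143

A: p*_A = 1 − 0.261/0.592 = 0.5591.
B: p*_B = 1 − 0.079/0.265 = 0.7019.
p*_A − p*_B = 0.5591 − 0.7019 = -0.1428.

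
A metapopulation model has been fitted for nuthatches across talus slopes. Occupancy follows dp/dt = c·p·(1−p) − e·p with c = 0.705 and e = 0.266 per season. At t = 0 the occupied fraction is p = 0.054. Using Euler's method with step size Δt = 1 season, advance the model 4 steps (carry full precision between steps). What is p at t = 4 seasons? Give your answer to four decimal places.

0.1915

Update rule: p ← p + [c·p·(1−p) − e·p]·Δt with Δt = 1.
step 1: Δp = +0.02165, p = 0.07565
step 2: Δp = +0.02918, p = 0.10483
step 3: Δp = +0.03827, p = 0.14310
step 4: Δp = +0.04838, p = 0.19148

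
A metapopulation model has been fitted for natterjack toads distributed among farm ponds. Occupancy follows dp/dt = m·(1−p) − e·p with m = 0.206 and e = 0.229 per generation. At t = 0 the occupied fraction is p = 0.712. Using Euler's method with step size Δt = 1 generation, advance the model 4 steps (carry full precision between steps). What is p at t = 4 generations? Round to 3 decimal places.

Update rule: p ← p + [m·(1−p) − e·p]·Δt with Δt = 1.
  1  |  dp/dt·Δt = -0.103720  |  p_1 = 0.608280
  2  |  dp/dt·Δt = -0.058602  |  p_2 = 0.549678
  3  |  dp/dt·Δt = -0.033110  |  p_3 = 0.516568
  4  |  dp/dt·Δt = -0.018707  |  p_4 = 0.497861

0.498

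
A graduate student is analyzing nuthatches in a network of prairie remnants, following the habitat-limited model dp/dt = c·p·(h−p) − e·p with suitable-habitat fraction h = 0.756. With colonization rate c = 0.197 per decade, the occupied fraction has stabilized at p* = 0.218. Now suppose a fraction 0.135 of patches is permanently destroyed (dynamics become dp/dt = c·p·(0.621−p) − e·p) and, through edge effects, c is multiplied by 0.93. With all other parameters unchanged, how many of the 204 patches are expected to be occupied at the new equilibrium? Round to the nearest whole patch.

Balance c(h−p*) = e gives e = 0.197×(0.756 − 0.21800) = 0.10599.
New p* = 0.621 − e/c = 0.621 − 0.10599/0.18321 = 0.04248.
Expected occupied = 204 × 0.04248 = 8.67 ≈ 9.

9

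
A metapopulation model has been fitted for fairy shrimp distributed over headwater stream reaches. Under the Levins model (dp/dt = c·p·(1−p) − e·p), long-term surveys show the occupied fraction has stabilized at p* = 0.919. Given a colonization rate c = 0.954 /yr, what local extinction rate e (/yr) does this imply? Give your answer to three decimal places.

0.077

At equilibrium c(1−p*) = e.
e = 0.954 × (1 − 0.919) = 0.954 × 0.0810 = 0.0773.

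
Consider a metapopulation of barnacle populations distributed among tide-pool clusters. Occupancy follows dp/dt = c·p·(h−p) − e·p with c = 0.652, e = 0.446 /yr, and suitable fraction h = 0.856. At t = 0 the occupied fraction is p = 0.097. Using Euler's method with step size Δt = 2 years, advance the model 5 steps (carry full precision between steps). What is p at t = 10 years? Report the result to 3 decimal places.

Update rule: p ← p + [c·p·(h−p) − e·p]·Δt with Δt = 2.
p: 0.09700 → 0.10648  (Δp = +0.00948)
p: 0.10648 → 0.11557  (Δp = +0.00909)
p: 0.11557 → 0.12407  (Δp = +0.00850)
p: 0.12407 → 0.13181  (Δp = +0.00775)
p: 0.13181 → 0.13871  (Δp = +0.00690)

0.139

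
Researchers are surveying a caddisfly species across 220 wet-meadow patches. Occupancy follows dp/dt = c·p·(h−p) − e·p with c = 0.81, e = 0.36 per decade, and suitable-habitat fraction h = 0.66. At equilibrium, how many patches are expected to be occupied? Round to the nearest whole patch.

p* = h − e/c = 0.66 − 0.4444 = 0.2156.
Expected occupied patches = N × p* = 220 × 0.2156 = 47.42 ≈ 47.

47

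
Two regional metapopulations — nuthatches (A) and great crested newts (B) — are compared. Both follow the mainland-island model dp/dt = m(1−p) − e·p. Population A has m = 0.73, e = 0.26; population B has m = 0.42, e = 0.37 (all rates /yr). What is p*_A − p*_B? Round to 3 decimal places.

0.206

A: p*_A = m/(m+e) = 0.73/0.9900 = 0.7374.
B: p*_B = 0.42/0.7900 = 0.5316.
p*_A − p*_B = 0.7374 − 0.5316 = 0.2057.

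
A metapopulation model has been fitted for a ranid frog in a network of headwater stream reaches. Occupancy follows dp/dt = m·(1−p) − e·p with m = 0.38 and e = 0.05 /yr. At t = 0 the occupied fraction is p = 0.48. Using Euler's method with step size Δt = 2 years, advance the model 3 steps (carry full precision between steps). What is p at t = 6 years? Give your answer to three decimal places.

0.883

Update rule: p ← p + [m·(1−p) − e·p]·Δt with Δt = 2.
p: 0.48000 → 0.82720  (Δp = +0.34720)
p: 0.82720 → 0.87581  (Δp = +0.04861)
p: 0.87581 → 0.88261  (Δp = +0.00681)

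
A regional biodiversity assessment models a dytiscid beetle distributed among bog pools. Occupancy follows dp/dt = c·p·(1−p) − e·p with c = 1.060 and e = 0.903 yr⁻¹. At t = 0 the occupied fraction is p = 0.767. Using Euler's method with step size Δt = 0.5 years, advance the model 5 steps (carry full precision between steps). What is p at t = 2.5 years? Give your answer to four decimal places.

Update rule: p ← p + [c·p·(1−p) − e·p]·Δt with Δt = 0.5.
t = 0.5: p = 0.76700 + (-0.25158) = 0.51542
t = 1: p = 0.51542 + (-0.10034) = 0.41508
t = 1.5: p = 0.41508 + (-0.05873) = 0.35635
t = 2: p = 0.35635 + (-0.03933) = 0.31702
t = 2.5: p = 0.31702 + (-0.02838) = 0.28864

0.2886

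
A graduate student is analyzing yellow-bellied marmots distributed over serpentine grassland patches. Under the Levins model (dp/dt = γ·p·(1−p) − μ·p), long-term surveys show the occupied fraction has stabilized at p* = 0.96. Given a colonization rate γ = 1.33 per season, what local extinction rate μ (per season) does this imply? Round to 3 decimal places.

0.053

At equilibrium γ(1−p*) = μ.
μ = 1.33 × (1 − 0.96) = 1.33 × 0.0400 = 0.0532.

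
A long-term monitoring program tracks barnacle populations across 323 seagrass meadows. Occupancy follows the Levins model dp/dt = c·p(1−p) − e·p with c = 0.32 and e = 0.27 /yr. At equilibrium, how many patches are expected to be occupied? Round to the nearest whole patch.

50

p* = 1 − e/c = 1 − 0.27/0.32 = 0.1562.
Expected occupied patches = N × p* = 323 × 0.1562 = 50.47 ≈ 50.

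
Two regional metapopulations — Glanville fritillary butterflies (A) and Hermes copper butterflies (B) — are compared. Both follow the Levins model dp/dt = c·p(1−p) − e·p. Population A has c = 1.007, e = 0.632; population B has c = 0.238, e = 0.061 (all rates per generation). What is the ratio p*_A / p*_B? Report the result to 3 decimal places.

0.501

A: p*_A = 1 − 0.632/1.007 = 0.3724.
B: p*_B = 1 − 0.061/0.238 = 0.7437.
p*_A / p*_B = 0.3724/0.7437 = 0.5007.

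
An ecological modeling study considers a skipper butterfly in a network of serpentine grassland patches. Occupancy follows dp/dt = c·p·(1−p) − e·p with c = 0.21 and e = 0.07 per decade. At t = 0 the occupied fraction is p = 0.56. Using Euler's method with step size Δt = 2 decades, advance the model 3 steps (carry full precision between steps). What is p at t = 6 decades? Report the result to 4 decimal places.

Update rule: p ← p + [c·p·(1−p) − e·p]·Δt with Δt = 2.
t = 2: p = 0.56000 + (+0.02509) = 0.58509
t = 4: p = 0.58509 + (+0.02005) = 0.60513
t = 6: p = 0.60513 + (+0.01564) = 0.62077

0.6208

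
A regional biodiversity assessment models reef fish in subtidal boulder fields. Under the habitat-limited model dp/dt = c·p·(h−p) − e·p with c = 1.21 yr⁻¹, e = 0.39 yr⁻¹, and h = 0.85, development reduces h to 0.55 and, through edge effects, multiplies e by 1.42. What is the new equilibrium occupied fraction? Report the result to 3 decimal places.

0.092

Before: p* = h − e/c = 0.85 − 0.39/1.21 = 0.85 − 0.3223 = 0.5277.
After: c = 1.21, e = 0.5538, h = 0.55; p* = 0.55 − 0.5538/1.21 = 0.0923.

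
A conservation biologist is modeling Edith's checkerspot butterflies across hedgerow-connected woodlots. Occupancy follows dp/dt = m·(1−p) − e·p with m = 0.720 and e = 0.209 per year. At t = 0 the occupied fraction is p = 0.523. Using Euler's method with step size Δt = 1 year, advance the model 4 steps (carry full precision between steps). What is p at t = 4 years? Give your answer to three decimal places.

0.775

Update rule: p ← p + [m·(1−p) − e·p]·Δt with Δt = 1.
p: 0.52300 → 0.75713  (Δp = +0.23413)
p: 0.75713 → 0.77376  (Δp = +0.01662)
p: 0.77376 → 0.77494  (Δp = +0.00118)
p: 0.77494 → 0.77502  (Δp = +0.00008)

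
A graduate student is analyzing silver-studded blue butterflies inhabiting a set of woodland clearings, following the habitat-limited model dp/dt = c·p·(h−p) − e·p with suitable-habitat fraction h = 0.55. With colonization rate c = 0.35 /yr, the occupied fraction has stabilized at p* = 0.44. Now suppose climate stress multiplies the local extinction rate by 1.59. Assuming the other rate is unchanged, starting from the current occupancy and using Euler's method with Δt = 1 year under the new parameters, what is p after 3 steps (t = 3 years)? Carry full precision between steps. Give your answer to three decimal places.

0.415

Balance c(h−p*) = e gives e = 0.35×(0.55 − 0.44000) = 0.03850.
Starting from p₀ = 0.44000; update p ← p + (dp/dt)·Δt with the new parameters.
p: 0.44000 → 0.43001  (Δp = -0.00999)
p: 0.43001 → 0.42174  (Δp = -0.00826)
p: 0.42174 → 0.41486  (Δp = -0.00688)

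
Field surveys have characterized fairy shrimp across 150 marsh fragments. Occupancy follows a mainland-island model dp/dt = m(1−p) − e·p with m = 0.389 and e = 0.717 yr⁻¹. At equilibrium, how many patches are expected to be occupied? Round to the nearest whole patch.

53

p* = m/(m+e) = 0.389/1.1060 = 0.3517.
Expected occupied patches = N × p* = 150 × 0.3517 = 52.76 ≈ 53.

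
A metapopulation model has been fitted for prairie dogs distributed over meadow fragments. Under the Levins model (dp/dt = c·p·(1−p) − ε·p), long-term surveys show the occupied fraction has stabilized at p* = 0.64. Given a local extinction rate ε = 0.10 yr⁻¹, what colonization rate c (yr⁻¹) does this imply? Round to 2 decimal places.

At equilibrium c(1−p*) = ε, so c = ε/(1−p*).
c = 0.10/(1 − 0.64) = 0.10/0.3600 = 0.2778.

0.28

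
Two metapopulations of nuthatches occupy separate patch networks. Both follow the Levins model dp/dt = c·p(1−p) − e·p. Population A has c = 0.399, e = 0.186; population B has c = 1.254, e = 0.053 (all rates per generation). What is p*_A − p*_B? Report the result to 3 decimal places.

A: p*_A = 1 − 0.186/0.399 = 0.5338.
B: p*_B = 1 − 0.053/1.254 = 0.9577.
p*_A − p*_B = 0.5338 − 0.9577 = -0.4239.

-0.424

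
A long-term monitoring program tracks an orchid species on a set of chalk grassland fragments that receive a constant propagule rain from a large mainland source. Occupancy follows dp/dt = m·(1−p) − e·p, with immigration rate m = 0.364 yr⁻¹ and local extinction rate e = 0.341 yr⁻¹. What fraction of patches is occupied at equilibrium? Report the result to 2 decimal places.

At equilibrium the propagule rain into empty patches balances local extinction: m(1−p*) = e·p*.
p* = m/(m+e) = 0.364/(0.364+0.341) = 0.364/0.7050 = 0.5163.

0.52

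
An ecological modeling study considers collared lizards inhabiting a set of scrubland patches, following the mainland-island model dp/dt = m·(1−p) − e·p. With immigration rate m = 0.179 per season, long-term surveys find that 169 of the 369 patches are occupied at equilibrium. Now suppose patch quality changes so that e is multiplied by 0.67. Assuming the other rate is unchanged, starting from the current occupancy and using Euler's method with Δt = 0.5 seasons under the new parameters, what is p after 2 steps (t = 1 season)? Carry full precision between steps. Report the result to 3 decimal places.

0.487

Observed p* = 169/369 = 0.45799.
Balance m(1−p*) = e·p* gives e = m(1−p*)/p* = 0.179×0.54201/0.45799 = 0.21183.
Starting from p₀ = 0.45799; update p ← p + (dp/dt)·Δt with the new parameters.
t = 0.5: p = 0.45799 + (+0.01601) = 0.47400
t = 1: p = 0.47400 + (+0.01344) = 0.48744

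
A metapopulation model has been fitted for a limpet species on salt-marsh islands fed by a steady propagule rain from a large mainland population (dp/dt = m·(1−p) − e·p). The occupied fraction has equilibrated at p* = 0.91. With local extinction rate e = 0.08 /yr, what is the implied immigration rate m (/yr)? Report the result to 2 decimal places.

0.81

At equilibrium m(1−p*) = e·p*, so m = e·p*/(1−p*).
m = 0.08 × 0.91 / 0.0900 = 0.0728/0.0900 = 0.8089.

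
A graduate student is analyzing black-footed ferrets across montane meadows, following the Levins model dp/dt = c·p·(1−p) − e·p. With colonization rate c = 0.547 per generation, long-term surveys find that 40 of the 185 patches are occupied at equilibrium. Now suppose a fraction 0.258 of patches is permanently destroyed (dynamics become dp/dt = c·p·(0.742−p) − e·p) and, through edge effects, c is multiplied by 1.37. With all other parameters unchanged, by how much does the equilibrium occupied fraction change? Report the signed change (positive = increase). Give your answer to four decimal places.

-0.0463

Observed p* = 40/185 = 0.21622.
Balance c(1−p*) = e gives e = 0.547×(1 − 0.21622) = 0.42873.
New p* = 0.742 − e/c = 0.742 − 0.42873/0.74939 = 0.16989.
Δp* = 0.16989 − 0.21622 = -0.04633.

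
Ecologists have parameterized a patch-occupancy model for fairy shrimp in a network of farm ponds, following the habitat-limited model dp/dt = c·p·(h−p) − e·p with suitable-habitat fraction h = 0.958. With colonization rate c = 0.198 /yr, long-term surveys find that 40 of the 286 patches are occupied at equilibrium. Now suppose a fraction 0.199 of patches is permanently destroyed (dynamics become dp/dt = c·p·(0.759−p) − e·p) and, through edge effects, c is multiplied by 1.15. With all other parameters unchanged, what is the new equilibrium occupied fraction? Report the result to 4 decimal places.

Observed p* = 40/286 = 0.13986.
Balance c(h−p*) = e gives e = 0.198×(0.958 − 0.13986) = 0.16199.
New p* = 0.759 − e/c = 0.759 − 0.16199/0.22770 = 0.04758.

0.0476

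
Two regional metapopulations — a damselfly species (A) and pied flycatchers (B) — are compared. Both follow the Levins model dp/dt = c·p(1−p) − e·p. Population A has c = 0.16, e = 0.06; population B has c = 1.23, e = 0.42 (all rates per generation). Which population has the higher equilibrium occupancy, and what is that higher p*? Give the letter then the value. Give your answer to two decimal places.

B, 0.66

A: p*_A = 1 − 0.06/0.16 = 0.6250.
B: p*_B = 1 − 0.42/1.23 = 0.6585.
B is higher at 0.6585.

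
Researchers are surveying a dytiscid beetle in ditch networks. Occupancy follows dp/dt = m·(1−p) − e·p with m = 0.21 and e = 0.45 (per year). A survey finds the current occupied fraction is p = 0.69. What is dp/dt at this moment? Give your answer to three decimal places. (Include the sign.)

-0.245

Colonization term: m·(1−p) = 0.21×0.3100 = 0.06510.
Extinction term: e·p = 0.31050.
dp/dt = 0.06510 − 0.31050 = -0.24540.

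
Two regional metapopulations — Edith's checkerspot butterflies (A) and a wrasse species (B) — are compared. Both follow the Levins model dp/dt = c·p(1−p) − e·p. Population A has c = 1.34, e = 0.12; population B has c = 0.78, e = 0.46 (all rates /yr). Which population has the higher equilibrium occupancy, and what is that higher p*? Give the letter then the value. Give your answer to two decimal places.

A: p*_A = 1 − 0.12/1.34 = 0.9104.
B: p*_B = 1 − 0.46/0.78 = 0.4103.
A is higher at 0.9104.

A, 0.91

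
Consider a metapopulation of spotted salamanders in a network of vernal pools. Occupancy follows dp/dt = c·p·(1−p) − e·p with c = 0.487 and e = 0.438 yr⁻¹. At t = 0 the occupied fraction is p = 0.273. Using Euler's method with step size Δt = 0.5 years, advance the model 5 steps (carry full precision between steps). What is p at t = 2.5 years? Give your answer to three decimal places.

Update rule: p ← p + [c·p·(1−p) − e·p]·Δt with Δt = 0.5.
t = 0.5: p = 0.27300 + (-0.01146) = 0.26154
t = 1: p = 0.26154 + (-0.01025) = 0.25129
t = 1.5: p = 0.25129 + (-0.00922) = 0.24207
t = 2: p = 0.24207 + (-0.00834) = 0.23373
t = 2.5: p = 0.23373 + (-0.00758) = 0.22616

0.226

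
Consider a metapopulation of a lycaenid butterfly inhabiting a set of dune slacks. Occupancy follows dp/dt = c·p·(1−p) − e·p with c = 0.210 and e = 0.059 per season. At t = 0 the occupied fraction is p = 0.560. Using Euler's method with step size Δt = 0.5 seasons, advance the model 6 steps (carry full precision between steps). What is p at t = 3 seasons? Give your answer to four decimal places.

Update rule: p ← p + [c·p·(1−p) − e·p]·Δt with Δt = 0.5.
  1  |  dp/dt·Δt = +0.009352  |  p_1 = 0.569352
  2  |  dp/dt·Δt = +0.008949  |  p_2 = 0.578301
  3  |  dp/dt·Δt = +0.008546  |  p_3 = 0.586847
  4  |  dp/dt·Δt = +0.008146  |  p_4 = 0.594993
  5  |  dp/dt·Δt = +0.007750  |  p_5 = 0.602744
  6  |  dp/dt·Δt = +0.007361  |  p_6 = 0.610104

0.6101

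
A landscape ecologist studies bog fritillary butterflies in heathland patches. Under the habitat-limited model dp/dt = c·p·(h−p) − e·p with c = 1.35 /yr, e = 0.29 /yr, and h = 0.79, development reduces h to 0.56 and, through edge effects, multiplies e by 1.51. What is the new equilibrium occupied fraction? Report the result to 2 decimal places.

Before: p* = h − e/c = 0.79 − 0.29/1.35 = 0.79 − 0.2148 = 0.5752.
After: c = 1.35, e = 0.4379, h = 0.56; p* = 0.56 − 0.4379/1.35 = 0.2356.

0.24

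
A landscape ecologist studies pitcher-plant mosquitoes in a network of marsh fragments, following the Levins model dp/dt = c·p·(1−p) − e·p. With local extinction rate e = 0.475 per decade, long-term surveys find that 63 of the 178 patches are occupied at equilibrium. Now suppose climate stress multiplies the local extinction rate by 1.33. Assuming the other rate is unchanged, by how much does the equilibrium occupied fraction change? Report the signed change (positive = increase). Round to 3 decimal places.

-0.213

Observed p* = 63/178 = 0.35393.
Balance c(1−p*) = e gives c = e/(1 − 0.35393) = 0.475/0.64607 = 0.73521.
New p* = 1 − e/c = 1 − 0.63175/0.73521 = 0.14072.
Δp* = 0.14072 − 0.35393 = -0.21321.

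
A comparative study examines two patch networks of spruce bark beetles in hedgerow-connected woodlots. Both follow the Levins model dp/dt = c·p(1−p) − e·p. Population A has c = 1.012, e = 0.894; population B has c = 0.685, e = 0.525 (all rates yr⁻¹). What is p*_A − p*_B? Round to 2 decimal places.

A: p*_A = 1 − 0.894/1.012 = 0.1166.
B: p*_B = 1 − 0.525/0.685 = 0.2336.
p*_A − p*_B = 0.1166 − 0.2336 = -0.1170.

-0.12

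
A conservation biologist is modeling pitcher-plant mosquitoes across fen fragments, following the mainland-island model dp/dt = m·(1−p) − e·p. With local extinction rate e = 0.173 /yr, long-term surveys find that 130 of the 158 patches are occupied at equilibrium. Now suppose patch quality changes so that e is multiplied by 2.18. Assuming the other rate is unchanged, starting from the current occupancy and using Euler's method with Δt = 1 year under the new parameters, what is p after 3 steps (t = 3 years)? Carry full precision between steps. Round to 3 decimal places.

Observed p* = 130/158 = 0.82278.
Balance m(1−p*) = e·p* gives m = e·p*/(1−p*) = 0.173×0.82278/0.17722 = 0.80321.
Starting from p₀ = 0.82278; update p ← p + (dp/dt)·Δt with the new parameters.
  1  |  dp/dt·Δt = -0.167963  |  p_1 = 0.654822
  2  |  dp/dt·Δt = +0.030293  |  p_2 = 0.685114
  3  |  dp/dt·Δt = -0.005463  |  p_3 = 0.679651

0.680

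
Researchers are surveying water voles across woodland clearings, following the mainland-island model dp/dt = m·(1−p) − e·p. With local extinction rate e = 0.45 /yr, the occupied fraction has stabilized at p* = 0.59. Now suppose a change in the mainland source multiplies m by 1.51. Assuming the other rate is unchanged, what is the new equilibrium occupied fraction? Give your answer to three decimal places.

Balance m(1−p*) = e·p* gives m = e·p*/(1−p*) = 0.45×0.59000/0.41000 = 0.64756.
New p* = m/(m+e) = 0.97782/(0.97782+0.45000) = 0.68483.

0.685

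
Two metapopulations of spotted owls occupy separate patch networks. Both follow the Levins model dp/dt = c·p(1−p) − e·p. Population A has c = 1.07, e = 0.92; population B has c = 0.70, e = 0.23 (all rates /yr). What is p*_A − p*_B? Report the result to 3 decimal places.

-0.531

A: p*_A = 1 − 0.92/1.07 = 0.1402.
B: p*_B = 1 − 0.23/0.70 = 0.6714.
p*_A − p*_B = 0.1402 − 0.6714 = -0.5312.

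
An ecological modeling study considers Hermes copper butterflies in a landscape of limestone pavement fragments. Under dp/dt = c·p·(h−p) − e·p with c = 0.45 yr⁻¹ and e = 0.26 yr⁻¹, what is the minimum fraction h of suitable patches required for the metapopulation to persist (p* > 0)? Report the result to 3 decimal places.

p* = h − e/c is positive only when h > e/c.
h_min = e/c = 0.26/0.45 = 0.5778.

0.578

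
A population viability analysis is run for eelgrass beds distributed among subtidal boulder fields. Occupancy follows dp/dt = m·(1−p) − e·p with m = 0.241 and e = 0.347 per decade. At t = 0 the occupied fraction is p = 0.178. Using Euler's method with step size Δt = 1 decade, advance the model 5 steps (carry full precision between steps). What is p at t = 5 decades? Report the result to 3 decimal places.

Update rule: p ← p + [m·(1−p) − e·p]·Δt with Δt = 1.
step 1: Δp = +0.13634, p = 0.31434
step 2: Δp = +0.05617, p = 0.37051
step 3: Δp = +0.02314, p = 0.39365
step 4: Δp = +0.00953, p = 0.40318
step 5: Δp = +0.00393, p = 0.40711

0.407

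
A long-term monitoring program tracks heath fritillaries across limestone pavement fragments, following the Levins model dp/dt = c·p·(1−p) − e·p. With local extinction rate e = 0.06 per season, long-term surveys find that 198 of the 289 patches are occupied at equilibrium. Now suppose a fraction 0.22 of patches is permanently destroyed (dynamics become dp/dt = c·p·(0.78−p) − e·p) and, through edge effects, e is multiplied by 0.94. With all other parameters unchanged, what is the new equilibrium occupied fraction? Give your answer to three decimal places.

Observed p* = 198/289 = 0.68512.
Balance c(1−p*) = e gives c = e/(1 − 0.68512) = 0.06/0.31488 = 0.19055.
New p* = 0.78 − e/c = 0.78 − 0.05640/0.19055 = 0.48401.

0.484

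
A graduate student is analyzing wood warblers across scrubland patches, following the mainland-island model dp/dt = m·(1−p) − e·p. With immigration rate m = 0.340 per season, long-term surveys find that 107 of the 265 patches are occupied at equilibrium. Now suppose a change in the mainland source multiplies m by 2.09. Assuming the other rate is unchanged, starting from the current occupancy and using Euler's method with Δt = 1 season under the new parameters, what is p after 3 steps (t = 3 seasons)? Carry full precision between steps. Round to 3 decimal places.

Observed p* = 107/265 = 0.40377.
Balance m(1−p*) = e·p* gives e = m(1−p*)/p* = 0.340×0.59623/0.40377 = 0.50206.
Starting from p₀ = 0.40377; update p ← p + (dp/dt)·Δt with the new parameters.
t = 1: p = 0.40377 + (+0.22096) = 0.62474
t = 2: p = 0.62474 + (-0.04699) = 0.57775
t = 3: p = 0.57775 + (+0.00999) = 0.58774

0.588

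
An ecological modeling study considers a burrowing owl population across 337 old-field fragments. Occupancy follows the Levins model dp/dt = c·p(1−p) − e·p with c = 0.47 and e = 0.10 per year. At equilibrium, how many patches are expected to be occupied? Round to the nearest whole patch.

265

p* = 1 − e/c = 1 − 0.10/0.47 = 0.7872.
Expected occupied patches = N × p* = 337 × 0.7872 = 265.30 ≈ 265.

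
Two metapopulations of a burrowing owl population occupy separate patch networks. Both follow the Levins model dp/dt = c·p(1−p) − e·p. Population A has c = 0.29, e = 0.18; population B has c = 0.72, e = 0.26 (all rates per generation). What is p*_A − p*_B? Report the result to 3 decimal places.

A: p*_A = 1 − 0.18/0.29 = 0.3793.
B: p*_B = 1 − 0.26/0.72 = 0.6389.
p*_A − p*_B = 0.3793 − 0.6389 = -0.2596.

-0.260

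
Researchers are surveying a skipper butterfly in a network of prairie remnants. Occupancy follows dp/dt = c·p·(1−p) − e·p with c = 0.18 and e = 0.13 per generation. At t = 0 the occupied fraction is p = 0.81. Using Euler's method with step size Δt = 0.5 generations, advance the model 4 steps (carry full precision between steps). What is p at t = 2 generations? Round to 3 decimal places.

Update rule: p ← p + [c·p·(1−p) − e·p]·Δt with Δt = 0.5.
  1  |  dp/dt·Δt = -0.038799  |  p_1 = 0.771201
  2  |  dp/dt·Δt = -0.034248  |  p_2 = 0.736953
  3  |  dp/dt·Δt = -0.030455  |  p_3 = 0.706498
  4  |  dp/dt·Δt = -0.027260  |  p_4 = 0.679238

0.679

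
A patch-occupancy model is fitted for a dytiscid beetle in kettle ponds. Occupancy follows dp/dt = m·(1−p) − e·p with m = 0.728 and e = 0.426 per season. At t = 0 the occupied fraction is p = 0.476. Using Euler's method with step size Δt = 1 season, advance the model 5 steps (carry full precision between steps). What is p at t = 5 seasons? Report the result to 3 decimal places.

Update rule: p ← p + [m·(1−p) − e·p]·Δt with Δt = 1.
p: 0.47600 → 0.65470  (Δp = +0.17870)
p: 0.65470 → 0.62718  (Δp = -0.02752)
p: 0.62718 → 0.63141  (Δp = +0.00424)
p: 0.63141 → 0.63076  (Δp = -0.00065)
p: 0.63076 → 0.63086  (Δp = +0.00010)

0.631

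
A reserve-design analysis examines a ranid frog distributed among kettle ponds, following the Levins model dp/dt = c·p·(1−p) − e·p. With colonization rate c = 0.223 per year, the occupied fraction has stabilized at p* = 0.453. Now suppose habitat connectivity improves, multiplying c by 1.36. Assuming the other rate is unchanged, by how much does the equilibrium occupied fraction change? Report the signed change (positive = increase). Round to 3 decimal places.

0.145

Balance c(1−p*) = e gives e = 0.223×(1 − 0.45300) = 0.12198.
New p* = 1 − e/c = 1 − 0.12198/0.30328 = 0.59780.
Δp* = 0.59780 − 0.45300 = +0.14480.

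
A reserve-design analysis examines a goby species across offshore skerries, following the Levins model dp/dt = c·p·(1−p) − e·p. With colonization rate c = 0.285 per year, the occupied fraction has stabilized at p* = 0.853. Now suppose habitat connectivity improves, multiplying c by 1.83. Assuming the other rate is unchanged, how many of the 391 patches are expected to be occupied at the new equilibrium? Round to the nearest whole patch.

Balance c(1−p*) = e gives e = 0.285×(1 − 0.85300) = 0.04190.
New p* = 1 − e/c = 1 − 0.04190/0.52155 = 0.91966.
Expected occupied = 391 × 0.91966 = 359.59 ≈ 360.

360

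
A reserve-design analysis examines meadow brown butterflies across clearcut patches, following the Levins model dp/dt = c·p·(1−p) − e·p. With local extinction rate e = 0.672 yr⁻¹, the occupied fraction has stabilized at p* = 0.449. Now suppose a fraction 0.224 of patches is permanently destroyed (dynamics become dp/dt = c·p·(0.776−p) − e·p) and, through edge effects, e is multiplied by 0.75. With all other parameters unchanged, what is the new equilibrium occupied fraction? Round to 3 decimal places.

Balance c(1−p*) = e gives c = e/(1 − 0.44900) = 0.672/0.55100 = 1.21960.
New p* = 0.776 − e/c = 0.776 − 0.50400/1.21960 = 0.36275.

0.363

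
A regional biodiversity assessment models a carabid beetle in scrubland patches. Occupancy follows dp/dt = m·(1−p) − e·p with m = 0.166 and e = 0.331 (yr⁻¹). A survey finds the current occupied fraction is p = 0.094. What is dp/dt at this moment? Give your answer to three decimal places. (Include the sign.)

0.119

Colonization term: m·(1−p) = 0.166×0.9060 = 0.15040.
Extinction term: e·p = 0.03111.
dp/dt = 0.15040 − 0.03111 = 0.11928.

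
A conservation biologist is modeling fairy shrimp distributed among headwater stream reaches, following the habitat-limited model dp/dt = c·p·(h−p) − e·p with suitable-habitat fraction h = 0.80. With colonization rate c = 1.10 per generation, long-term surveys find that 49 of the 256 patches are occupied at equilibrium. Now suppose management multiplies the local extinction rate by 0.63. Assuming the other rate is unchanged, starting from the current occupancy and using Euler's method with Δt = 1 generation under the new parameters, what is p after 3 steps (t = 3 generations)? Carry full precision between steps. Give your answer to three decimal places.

Observed p* = 49/256 = 0.19141.
Balance c(h−p*) = e gives e = 1.10×(0.8 − 0.19141) = 0.66945.
Starting from p₀ = 0.19141; update p ← p + (dp/dt)·Δt with the new parameters.
t = 1: p = 0.19141 + (+0.04741) = 0.23882
t = 2: p = 0.23882 + (+0.04670) = 0.28552
t = 3: p = 0.28552 + (+0.04116) = 0.32668

0.327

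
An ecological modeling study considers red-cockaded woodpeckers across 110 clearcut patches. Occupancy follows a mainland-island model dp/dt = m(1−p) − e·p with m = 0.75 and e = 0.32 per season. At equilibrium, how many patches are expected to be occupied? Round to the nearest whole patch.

77

p* = m/(m+e) = 0.75/1.0700 = 0.7009.
Expected occupied patches = N × p* = 110 × 0.7009 = 77.10 ≈ 77.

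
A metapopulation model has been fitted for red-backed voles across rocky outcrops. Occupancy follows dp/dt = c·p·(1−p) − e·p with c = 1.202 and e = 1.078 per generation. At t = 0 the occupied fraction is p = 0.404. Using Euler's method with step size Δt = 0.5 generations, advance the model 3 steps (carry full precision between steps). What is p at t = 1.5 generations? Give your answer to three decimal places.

0.254

Update rule: p ← p + [c·p·(1−p) − e·p]·Δt with Δt = 0.5.
t = 0.5: p = 0.40400 + (-0.07304) = 0.33096
t = 1: p = 0.33096 + (-0.04531) = 0.28565
t = 1.5: p = 0.28565 + (-0.03133) = 0.25432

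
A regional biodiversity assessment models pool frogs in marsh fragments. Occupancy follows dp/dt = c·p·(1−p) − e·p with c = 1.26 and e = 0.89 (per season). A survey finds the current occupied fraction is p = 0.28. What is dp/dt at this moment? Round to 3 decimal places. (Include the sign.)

Colonization term: c·p·(1−p) = 1.26×0.28×0.7200 = 0.25402.
Extinction term: e·p = 0.24920.
dp/dt = 0.25402 − 0.24920 = 0.00482.

0.005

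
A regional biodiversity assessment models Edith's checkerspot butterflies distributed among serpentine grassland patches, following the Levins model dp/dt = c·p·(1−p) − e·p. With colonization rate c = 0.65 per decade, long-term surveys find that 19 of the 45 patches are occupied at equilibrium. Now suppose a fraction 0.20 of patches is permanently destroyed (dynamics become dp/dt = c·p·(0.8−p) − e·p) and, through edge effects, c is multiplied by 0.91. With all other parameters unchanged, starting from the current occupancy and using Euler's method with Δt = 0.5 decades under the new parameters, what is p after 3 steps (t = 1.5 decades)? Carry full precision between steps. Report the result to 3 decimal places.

Observed p* = 19/45 = 0.42222.
Balance c(1−p*) = e gives e = 0.65×(1 − 0.42222) = 0.37556.
Starting from p₀ = 0.42222; update p ← p + (dp/dt)·Δt with the new parameters.
step 1: Δp = -0.03211, p = 0.39011
step 2: Δp = -0.02596, p = 0.36415
step 3: Δp = -0.02144, p = 0.34271

0.343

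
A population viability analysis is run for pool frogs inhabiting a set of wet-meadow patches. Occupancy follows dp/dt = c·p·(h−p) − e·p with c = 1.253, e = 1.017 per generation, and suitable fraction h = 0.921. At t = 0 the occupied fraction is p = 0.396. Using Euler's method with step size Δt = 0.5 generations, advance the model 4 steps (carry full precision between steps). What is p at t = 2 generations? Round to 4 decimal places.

0.2286

Update rule: p ← p + [c·p·(h−p) − e·p]·Δt with Δt = 0.5.
t = 0.5: p = 0.39600 + (-0.07112) = 0.32488
t = 1: p = 0.32488 + (-0.04387) = 0.28101
t = 1.5: p = 0.28101 + (-0.03022) = 0.25079
t = 2: p = 0.25079 + (-0.02222) = 0.22857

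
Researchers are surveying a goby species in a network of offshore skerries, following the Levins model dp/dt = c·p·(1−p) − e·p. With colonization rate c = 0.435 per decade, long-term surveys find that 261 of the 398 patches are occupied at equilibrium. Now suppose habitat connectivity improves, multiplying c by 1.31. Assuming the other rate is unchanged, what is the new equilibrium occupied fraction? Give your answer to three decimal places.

0.737

Observed p* = 261/398 = 0.65578.
Balance c(1−p*) = e gives e = 0.435×(1 − 0.65578) = 0.14974.
New p* = 1 − e/c = 1 − 0.14974/0.56985 = 0.73723.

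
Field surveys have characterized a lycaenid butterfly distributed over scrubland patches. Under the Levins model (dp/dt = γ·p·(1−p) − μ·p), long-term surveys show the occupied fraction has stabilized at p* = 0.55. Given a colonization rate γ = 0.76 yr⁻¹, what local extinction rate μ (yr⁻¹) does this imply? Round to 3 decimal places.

At equilibrium γ(1−p*) = μ.
μ = 0.76 × (1 − 0.55) = 0.76 × 0.4500 = 0.3420.

0.342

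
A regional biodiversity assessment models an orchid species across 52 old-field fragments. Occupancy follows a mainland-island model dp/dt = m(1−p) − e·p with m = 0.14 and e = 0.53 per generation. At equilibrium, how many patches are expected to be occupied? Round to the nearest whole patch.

p* = m/(m+e) = 0.14/0.6700 = 0.2090.
Expected occupied patches = N × p* = 52 × 0.2090 = 10.87 ≈ 11.

11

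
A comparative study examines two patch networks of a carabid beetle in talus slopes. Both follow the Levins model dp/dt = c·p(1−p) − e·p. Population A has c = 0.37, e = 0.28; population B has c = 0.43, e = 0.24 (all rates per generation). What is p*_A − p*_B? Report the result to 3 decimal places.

-0.199

A: p*_A = 1 − 0.28/0.37 = 0.2432.
B: p*_B = 1 − 0.24/0.43 = 0.4419.
p*_A − p*_B = 0.2432 − 0.4419 = -0.1986.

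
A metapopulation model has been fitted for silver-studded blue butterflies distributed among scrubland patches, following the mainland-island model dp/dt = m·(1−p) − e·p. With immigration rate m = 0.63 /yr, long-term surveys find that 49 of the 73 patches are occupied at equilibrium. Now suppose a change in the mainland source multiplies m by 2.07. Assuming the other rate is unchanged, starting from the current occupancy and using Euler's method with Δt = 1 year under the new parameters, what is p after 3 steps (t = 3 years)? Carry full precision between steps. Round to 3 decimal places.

0.840

Observed p* = 49/73 = 0.67123.
Balance m(1−p*) = e·p* gives e = m(1−p*)/p* = 0.63×0.32877/0.67123 = 0.30857.
Starting from p₀ = 0.67123; update p ← p + (dp/dt)·Δt with the new parameters.
t = 1: p = 0.67123 + (+0.22162) = 0.89285
t = 2: p = 0.89285 + (-0.13578) = 0.75707
t = 3: p = 0.75707 + (+0.08319) = 0.84026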